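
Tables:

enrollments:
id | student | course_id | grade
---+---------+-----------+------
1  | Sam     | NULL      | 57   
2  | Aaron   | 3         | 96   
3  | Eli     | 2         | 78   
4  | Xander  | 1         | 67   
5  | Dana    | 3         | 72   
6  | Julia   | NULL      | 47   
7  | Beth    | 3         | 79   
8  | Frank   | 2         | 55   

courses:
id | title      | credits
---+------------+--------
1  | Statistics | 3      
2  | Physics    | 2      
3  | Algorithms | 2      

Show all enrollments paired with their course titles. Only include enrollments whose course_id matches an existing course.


INNER JOIN keeps only enrollments rows whose course_id matches an id in courses. Walk through each enrollment:
  - enrollment 1 (Sam): course_id=NULL, no match -> dropped
  - enrollment 2 (Aaron): course_id=3 -> matches Algorithms
  - enrollment 3 (Eli): course_id=2 -> matches Physics
  - enrollment 4 (Xander): course_id=1 -> matches Statistics
  - enrollment 5 (Dana): course_id=3 -> matches Algorithms
  - enrollment 6 (Julia): course_id=NULL, no match -> dropped
  - enrollment 7 (Beth): course_id=3 -> matches Algorithms
  - enrollment 8 (Frank): course_id=2 -> matches Physics
So 2 of 8 rows are dropped.

SQL:
SELECT a.student, b.title AS course
FROM enrollments a
INNER JOIN courses b ON a.course_id = b.id

Result:
student | course    
--------+-----------
Aaron   | Algorithms
Eli     | Physics   
Xander  | Statistics
Dana    | Algorithms
Beth    | Algorithms
Frank   | Physics   


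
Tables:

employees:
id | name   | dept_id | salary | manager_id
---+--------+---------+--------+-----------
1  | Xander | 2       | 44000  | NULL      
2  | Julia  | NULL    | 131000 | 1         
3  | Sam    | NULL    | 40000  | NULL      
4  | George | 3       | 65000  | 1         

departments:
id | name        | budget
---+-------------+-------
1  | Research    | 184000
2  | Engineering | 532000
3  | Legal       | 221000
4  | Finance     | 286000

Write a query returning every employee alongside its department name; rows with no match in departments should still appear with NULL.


LEFT JOIN keeps every row from employees (the left table); where dept_id has no match in departments, the department columns become NULL. Walk through each employee:
  - employee 1 (Xander): dept_id=2 -> matches Engineering
  - employee 2 (Julia): dept_id=NULL, no match -> kept with NULL
  - employee 3 (Sam): dept_id=NULL, no match -> kept with NULL
  - employee 4 (George): dept_id=3 -> matches Legal
All 4 rows appear; 2 have NULL department.

SQL:
SELECT a.name, b.name AS department
FROM employees a
LEFT JOIN departments b ON a.dept_id = b.id

Result:
name   | department 
-------+------------
Xander | Engineering
Julia  | NULL       
Sam    | NULL       
George | Legal      


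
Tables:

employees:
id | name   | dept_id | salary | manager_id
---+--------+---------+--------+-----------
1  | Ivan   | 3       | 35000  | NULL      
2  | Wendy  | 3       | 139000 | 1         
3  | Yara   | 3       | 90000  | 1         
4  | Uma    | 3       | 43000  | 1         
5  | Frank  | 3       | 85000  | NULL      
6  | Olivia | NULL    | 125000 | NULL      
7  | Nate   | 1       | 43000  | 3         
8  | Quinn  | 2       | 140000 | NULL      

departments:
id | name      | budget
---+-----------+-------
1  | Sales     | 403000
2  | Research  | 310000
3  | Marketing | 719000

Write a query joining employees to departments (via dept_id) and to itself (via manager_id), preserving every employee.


Two LEFT JOINs from the same base table employees: one to departments via dept_id, one to employees itself via manager_id. Both are LEFT so every employee is preserved.
Match against departments:
  - employee 1 (Ivan): dept_id=3 -> matches Marketing
  - employee 2 (Wendy): dept_id=3 -> matches Marketing
  - employee 3 (Yara): dept_id=3 -> matches Marketing
  - employee 4 (Uma): dept_id=3 -> matches Marketing
  - employee 5 (Frank): dept_id=3 -> matches Marketing
  - employee 6 (Olivia): dept_id=NULL, no match -> kept with NULL
  - employee 7 (Nate): dept_id=1 -> matches Sales
  - employee 8 (Quinn): dept_id=2 -> matches Research
Match against employees (self):
  - employee 1 (Ivan): manager_id=NULL -> NULL
  - employee 2 (Wendy): manager_id=1 -> Ivan
  - employee 3 (Yara): manager_id=1 -> Ivan
  - employee 4 (Uma): manager_id=1 -> Ivan
  - employee 5 (Frank): manager_id=NULL -> NULL
  - employee 6 (Olivia): manager_id=NULL -> NULL
  - employee 7 (Nate): manager_id=3 -> Yara
  - employee 8 (Quinn): manager_id=NULL -> NULL

SQL:
SELECT a.name, b.name AS department, c.name AS manager
FROM employees a
LEFT JOIN departments b ON a.dept_id = b.id
LEFT JOIN employees c ON a.manager_id = c.id

Result:
name   | department | manager
-------+------------+--------
Ivan   | Marketing  | NULL   
Wendy  | Marketing  | Ivan   
Yara   | Marketing  | Ivan   
Uma    | Marketing  | Ivan   
Frank  | Marketing  | NULL   
Olivia | NULL       | NULL   
Nate   | Sales      | Yara   
Quinn  | Research   | NULL   


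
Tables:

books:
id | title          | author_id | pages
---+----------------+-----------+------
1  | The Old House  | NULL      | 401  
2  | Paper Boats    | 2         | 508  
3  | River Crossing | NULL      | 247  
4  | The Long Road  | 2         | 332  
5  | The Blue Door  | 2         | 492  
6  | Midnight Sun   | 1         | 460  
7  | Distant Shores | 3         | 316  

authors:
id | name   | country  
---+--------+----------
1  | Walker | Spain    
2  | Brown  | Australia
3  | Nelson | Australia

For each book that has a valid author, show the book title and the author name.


INNER JOIN keeps only books rows whose author_id matches an id in authors. Walk through each book:
  - book 1 (The Old House): author_id=NULL, no match -> dropped
  - book 2 (Paper Boats): author_id=2 -> matches Brown
  - book 3 (River Crossing): author_id=NULL, no match -> dropped
  - book 4 (The Long Road): author_id=2 -> matches Brown
  - book 5 (The Blue Door): author_id=2 -> matches Brown
  - book 6 (Midnight Sun): author_id=1 -> matches Walker
  - book 7 (Distant Shores): author_id=3 -> matches Nelson
So 2 of 7 rows are dropped.

SQL:
SELECT a.title, b.name AS author
FROM books a
INNER JOIN authors b ON a.author_id = b.id

Result:
title          | author
---------------+-------
Paper Boats    | Brown 
The Long Road  | Brown 
The Blue Door  | Brown 
Midnight Sun   | Walker
Distant Shores | Nelson


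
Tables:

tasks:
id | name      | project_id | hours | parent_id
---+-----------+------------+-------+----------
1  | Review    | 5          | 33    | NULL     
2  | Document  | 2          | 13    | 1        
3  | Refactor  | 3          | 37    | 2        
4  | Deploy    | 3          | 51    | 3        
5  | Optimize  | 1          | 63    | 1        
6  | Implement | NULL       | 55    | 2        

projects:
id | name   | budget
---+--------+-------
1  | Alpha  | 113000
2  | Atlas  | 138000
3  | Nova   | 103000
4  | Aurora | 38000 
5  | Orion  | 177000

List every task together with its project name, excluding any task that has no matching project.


INNER JOIN keeps only tasks rows whose project_id matches an id in projects. Walk through each task:
  - task 1 (Review): project_id=5 -> matches Orion
  - task 2 (Document): project_id=2 -> matches Atlas
  - task 3 (Refactor): project_id=3 -> matches Nova
  - task 4 (Deploy): project_id=3 -> matches Nova
  - task 5 (Optimize): project_id=1 -> matches Alpha
  - task 6 (Implement): project_id=NULL, no match -> dropped
So 1 of 6 rows is dropped.

SQL:
SELECT a.name, b.name AS project
FROM tasks a
INNER JOIN projects b ON a.project_id = b.id

Result:
name     | project
---------+--------
Review   | Orion  
Document | Atlas  
Refactor | Nova   
Deploy   | Nova   
Optimize | Alpha  


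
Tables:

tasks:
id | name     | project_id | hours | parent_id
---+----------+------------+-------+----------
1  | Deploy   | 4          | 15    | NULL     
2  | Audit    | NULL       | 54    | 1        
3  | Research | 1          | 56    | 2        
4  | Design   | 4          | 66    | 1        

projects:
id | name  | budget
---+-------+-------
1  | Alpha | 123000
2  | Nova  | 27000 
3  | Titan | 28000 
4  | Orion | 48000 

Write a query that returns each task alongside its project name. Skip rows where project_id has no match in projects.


INNER JOIN keeps only tasks rows whose project_id matches an id in projects. Walk through each task:
  - task 1 (Deploy): project_id=4 -> matches Orion
  - task 2 (Audit): project_id=NULL, no match -> dropped
  - task 3 (Research): project_id=1 -> matches Alpha
  - task 4 (Design): project_id=4 -> matches Orion
So 1 of 4 rows is dropped.

SQL:
SELECT a.name, b.name AS project
FROM tasks a
INNER JOIN projects b ON a.project_id = b.id

Result:
name     | project
---------+--------
Deploy   | Orion  
Research | Alpha  
Design   | Orion  


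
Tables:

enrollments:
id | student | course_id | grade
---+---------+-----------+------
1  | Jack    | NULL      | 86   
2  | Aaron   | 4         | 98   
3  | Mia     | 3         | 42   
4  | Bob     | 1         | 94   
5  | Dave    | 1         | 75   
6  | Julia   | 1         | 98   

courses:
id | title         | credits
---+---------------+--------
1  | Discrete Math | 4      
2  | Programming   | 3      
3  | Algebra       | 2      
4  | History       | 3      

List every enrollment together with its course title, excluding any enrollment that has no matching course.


INNER JOIN keeps only enrollments rows whose course_id matches an id in courses. Walk through each enrollment:
  - enrollment 1 (Jack): course_id=NULL, no match -> dropped
  - enrollment 2 (Aaron): course_id=4 -> matches History
  - enrollment 3 (Mia): course_id=3 -> matches Algebra
  - enrollment 4 (Bob): course_id=1 -> matches Discrete Math
  - enrollment 5 (Dave): course_id=1 -> matches Discrete Math
  - enrollment 6 (Julia): course_id=1 -> matches Discrete Math
So 1 of 6 rows is dropped.

SQL:
SELECT a.student, b.title AS course
FROM enrollments a
INNER JOIN courses b ON a.course_id = b.id

Result:
student | course       
--------+--------------
Aaron   | History      
Mia     | Algebra      
Bob     | Discrete Math
Dave    | Discrete Math
Julia   | Discrete Math


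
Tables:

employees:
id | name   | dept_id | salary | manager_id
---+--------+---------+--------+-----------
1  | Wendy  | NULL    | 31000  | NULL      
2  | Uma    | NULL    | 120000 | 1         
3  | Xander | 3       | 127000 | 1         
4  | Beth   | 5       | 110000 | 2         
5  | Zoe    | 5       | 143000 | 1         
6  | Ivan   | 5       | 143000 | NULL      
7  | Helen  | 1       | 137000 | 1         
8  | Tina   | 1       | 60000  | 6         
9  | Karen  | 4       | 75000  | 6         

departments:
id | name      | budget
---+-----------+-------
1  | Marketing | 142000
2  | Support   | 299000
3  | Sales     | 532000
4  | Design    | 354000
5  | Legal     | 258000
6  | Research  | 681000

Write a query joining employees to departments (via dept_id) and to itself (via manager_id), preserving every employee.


Two LEFT JOINs from the same base table employees: one to departments via dept_id, one to employees itself via manager_id. Both are LEFT so every employee is preserved.
Match against departments:
  - employee 1 (Wendy): dept_id=NULL, no match -> kept with NULL
  - employee 2 (Uma): dept_id=NULL, no match -> kept with NULL
  - employee 3 (Xander): dept_id=3 -> matches Sales
  - employee 4 (Beth): dept_id=5 -> matches Legal
  - employee 5 (Zoe): dept_id=5 -> matches Legal
  - employee 6 (Ivan): dept_id=5 -> matches Legal
  - employee 7 (Helen): dept_id=1 -> matches Marketing
  - employee 8 (Tina): dept_id=1 -> matches Marketing
  - employee 9 (Karen): dept_id=4 -> matches Design
Match against employees (self):
  - employee 1 (Wendy): manager_id=NULL -> NULL
  - employee 2 (Uma): manager_id=1 -> Wendy
  - employee 3 (Xander): manager_id=1 -> Wendy
  - employee 4 (Beth): manager_id=2 -> Uma
  - employee 5 (Zoe): manager_id=1 -> Wendy
  - employee 6 (Ivan): manager_id=NULL -> NULL
  - employee 7 (Helen): manager_id=1 -> Wendy
  - employee 8 (Tina): manager_id=6 -> Ivan
  - employee 9 (Karen): manager_id=6 -> Ivan

SQL:
SELECT a.name, b.name AS department, c.name AS manager
FROM employees a
LEFT JOIN departments b ON a.dept_id = b.id
LEFT JOIN employees c ON a.manager_id = c.id

Result:
name   | department | manager
-------+------------+--------
Wendy  | NULL       | NULL   
Uma    | NULL       | Wendy  
Xander | Sales      | Wendy  
Beth   | Legal      | Uma    
Zoe    | Legal      | Wendy  
Ivan   | Legal      | NULL   
Helen  | Marketing  | Wendy  
Tina   | Marketing  | Ivan   
Karen  | Design     | Ivan   


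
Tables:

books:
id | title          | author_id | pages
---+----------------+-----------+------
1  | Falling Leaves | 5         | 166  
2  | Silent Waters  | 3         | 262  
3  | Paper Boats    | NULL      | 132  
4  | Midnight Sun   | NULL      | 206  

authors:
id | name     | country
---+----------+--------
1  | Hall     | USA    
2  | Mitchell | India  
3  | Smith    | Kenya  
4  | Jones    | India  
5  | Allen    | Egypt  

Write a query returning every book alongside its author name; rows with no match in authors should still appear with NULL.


LEFT JOIN keeps every row from books (the left table); where author_id has no match in authors, the author columns become NULL. Walk through each book:
  - book 1 (Falling Leaves): author_id=5 -> matches Allen
  - book 2 (Silent Waters): author_id=3 -> matches Smith
  - book 3 (Paper Boats): author_id=NULL, no match -> kept with NULL
  - book 4 (Midnight Sun): author_id=NULL, no match -> kept with NULL
All 4 rows appear; 2 have NULL author.

SQL:
SELECT a.title, b.name AS author
FROM books a
LEFT JOIN authors b ON a.author_id = b.id

Result:
title          | author
---------------+-------
Falling Leaves | Allen 
Silent Waters  | Smith 
Paper Boats    | NULL  
Midnight Sun   | NULL  


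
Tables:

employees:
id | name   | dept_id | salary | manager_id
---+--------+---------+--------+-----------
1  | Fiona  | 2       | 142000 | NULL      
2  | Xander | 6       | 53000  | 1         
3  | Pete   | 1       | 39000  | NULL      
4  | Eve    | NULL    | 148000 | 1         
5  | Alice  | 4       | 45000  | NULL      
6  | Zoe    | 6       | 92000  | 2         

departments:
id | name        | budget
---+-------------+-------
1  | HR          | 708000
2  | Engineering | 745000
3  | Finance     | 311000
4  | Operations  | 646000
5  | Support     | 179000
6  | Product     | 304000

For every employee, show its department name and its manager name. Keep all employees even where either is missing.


Two LEFT JOINs from the same base table employees: one to departments via dept_id, one to employees itself via manager_id. Both are LEFT so every employee is preserved.
Match against departments:
  - employee 1 (Fiona): dept_id=2 -> matches Engineering
  - employee 2 (Xander): dept_id=6 -> matches Product
  - employee 3 (Pete): dept_id=1 -> matches HR
  - employee 4 (Eve): dept_id=NULL, no match -> kept with NULL
  - employee 5 (Alice): dept_id=4 -> matches Operations
  - employee 6 (Zoe): dept_id=6 -> matches Product
Match against employees (self):
  - employee 1 (Fiona): manager_id=NULL -> NULL
  - employee 2 (Xander): manager_id=1 -> Fiona
  - employee 3 (Pete): manager_id=NULL -> NULL
  - employee 4 (Eve): manager_id=1 -> Fiona
  - employee 5 (Alice): manager_id=NULL -> NULL
  - employee 6 (Zoe): manager_id=2 -> Xander

SQL:
SELECT a.name, b.name AS department, c.name AS manager
FROM employees a
LEFT JOIN departments b ON a.dept_id = b.id
LEFT JOIN employees c ON a.manager_id = c.id

Result:
name   | department  | manager
-------+-------------+--------
Fiona  | Engineering | NULL   
Xander | Product     | Fiona  
Pete   | HR          | NULL   
Eve    | NULL        | Fiona  
Alice  | Operations  | NULL   
Zoe    | Product     | Xander 


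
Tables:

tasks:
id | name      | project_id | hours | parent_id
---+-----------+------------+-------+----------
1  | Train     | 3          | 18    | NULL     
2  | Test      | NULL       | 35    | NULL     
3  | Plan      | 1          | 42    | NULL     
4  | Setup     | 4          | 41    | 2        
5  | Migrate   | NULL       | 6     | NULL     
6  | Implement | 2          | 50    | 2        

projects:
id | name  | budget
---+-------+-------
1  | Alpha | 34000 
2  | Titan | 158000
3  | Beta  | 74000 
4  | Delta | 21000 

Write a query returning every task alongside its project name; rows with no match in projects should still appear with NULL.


LEFT JOIN keeps every row from tasks (the left table); where project_id has no match in projects, the project columns become NULL. Walk through each task:
  - task 1 (Train): project_id=3 -> matches Beta
  - task 2 (Test): project_id=NULL, no match -> kept with NULL
  - task 3 (Plan): project_id=1 -> matches Alpha
  - task 4 (Setup): project_id=4 -> matches Delta
  - task 5 (Migrate): project_id=NULL, no match -> kept with NULL
  - task 6 (Implement): project_id=2 -> matches Titan
All 6 rows appear; 2 have NULL project.

SQL:
SELECT a.name, b.name AS project
FROM tasks a
LEFT JOIN projects b ON a.project_id = b.id

Result:
name      | project
----------+--------
Train     | Beta   
Test      | NULL   
Plan      | Alpha  
Setup     | Delta  
Migrate   | NULL   
Implement | Titan  


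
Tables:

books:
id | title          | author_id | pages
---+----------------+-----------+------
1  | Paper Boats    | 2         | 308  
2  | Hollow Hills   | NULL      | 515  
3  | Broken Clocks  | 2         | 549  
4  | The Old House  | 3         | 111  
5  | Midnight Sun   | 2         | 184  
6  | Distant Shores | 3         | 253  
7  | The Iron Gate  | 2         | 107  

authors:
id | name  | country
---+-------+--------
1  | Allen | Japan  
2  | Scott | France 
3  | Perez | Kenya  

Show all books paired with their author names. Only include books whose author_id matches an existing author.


INNER JOIN keeps only books rows whose author_id matches an id in authors. Walk through each book:
  - book 1 (Paper Boats): author_id=2 -> matches Scott
  - book 2 (Hollow Hills): author_id=NULL, no match -> dropped
  - book 3 (Broken Clocks): author_id=2 -> matches Scott
  - book 4 (The Old House): author_id=3 -> matches Perez
  - book 5 (Midnight Sun): author_id=2 -> matches Scott
  - book 6 (Distant Shores): author_id=3 -> matches Perez
  - book 7 (The Iron Gate): author_id=2 -> matches Scott
So 1 of 7 rows is dropped.

SQL:
SELECT a.title, b.name AS author
FROM books a
INNER JOIN authors b ON a.author_id = b.id

Result:
title          | author
---------------+-------
Paper Boats    | Scott 
Broken Clocks  | Scott 
The Old House  | Perez 
Midnight Sun   | Scott 
Distant Shores | Perez 
The Iron Gate  | Scott 


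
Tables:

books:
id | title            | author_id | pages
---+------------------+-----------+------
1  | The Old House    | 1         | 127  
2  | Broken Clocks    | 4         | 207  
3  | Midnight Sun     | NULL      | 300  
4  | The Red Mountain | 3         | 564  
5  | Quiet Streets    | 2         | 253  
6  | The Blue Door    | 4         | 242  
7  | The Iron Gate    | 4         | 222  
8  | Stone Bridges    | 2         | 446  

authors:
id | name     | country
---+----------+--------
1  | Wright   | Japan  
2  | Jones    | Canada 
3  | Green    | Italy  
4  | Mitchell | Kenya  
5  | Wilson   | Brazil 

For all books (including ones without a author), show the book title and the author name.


LEFT JOIN keeps every row from books (the left table); where author_id has no match in authors, the author columns become NULL. Walk through each book:
  - book 1 (The Old House): author_id=1 -> matches Wright
  - book 2 (Broken Clocks): author_id=4 -> matches Mitchell
  - book 3 (Midnight Sun): author_id=NULL, no match -> kept with NULL
  - book 4 (The Red Mountain): author_id=3 -> matches Green
  - book 5 (Quiet Streets): author_id=2 -> matches Jones
  - book 6 (The Blue Door): author_id=4 -> matches Mitchell
  - book 7 (The Iron Gate): author_id=4 -> matches Mitchell
  - book 8 (Stone Bridges): author_id=2 -> matches Jones
All 8 rows appear; 1 has NULL author.

SQL:
SELECT a.title, b.name AS author
FROM books a
LEFT JOIN authors b ON a.author_id = b.id

Result:
title            | author  
-----------------+---------
The Old House    | Wright  
Broken Clocks    | Mitchell
Midnight Sun     | NULL    
The Red Mountain | Green   
Quiet Streets    | Jones   
The Blue Door    | Mitchell
The Iron Gate    | Mitchell
Stone Bridges    | Jones   


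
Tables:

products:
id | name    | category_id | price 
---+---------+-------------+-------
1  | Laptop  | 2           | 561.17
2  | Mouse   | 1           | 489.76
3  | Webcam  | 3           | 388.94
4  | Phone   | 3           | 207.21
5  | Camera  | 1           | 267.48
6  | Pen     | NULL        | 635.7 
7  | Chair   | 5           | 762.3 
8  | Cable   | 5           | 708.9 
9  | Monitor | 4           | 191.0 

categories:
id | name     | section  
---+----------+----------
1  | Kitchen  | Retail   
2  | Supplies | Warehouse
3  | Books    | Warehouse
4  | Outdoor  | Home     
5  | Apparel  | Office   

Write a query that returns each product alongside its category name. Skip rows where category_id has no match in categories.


INNER JOIN keeps only products rows whose category_id matches an id in categories. Walk through each product:
  - product 1 (Laptop): category_id=2 -> matches Supplies
  - product 2 (Mouse): category_id=1 -> matches Kitchen
  - product 3 (Webcam): category_id=3 -> matches Books
  - product 4 (Phone): category_id=3 -> matches Books
  - product 5 (Camera): category_id=1 -> matches Kitchen
  - product 6 (Pen): category_id=NULL, no match -> dropped
  - product 7 (Chair): category_id=5 -> matches Apparel
  - product 8 (Cable): category_id=5 -> matches Apparel
  - product 9 (Monitor): category_id=4 -> matches Outdoor
So 1 of 9 rows is dropped.

SQL:
SELECT a.name, b.name AS category
FROM products a
INNER JOIN categories b ON a.category_id = b.id

Result:
name    | category
--------+---------
Laptop  | Supplies
Mouse   | Kitchen 
Webcam  | Books   
Phone   | Books   
Camera  | Kitchen 
Chair   | Apparel 
Cable   | Apparel 
Monitor | Outdoor 


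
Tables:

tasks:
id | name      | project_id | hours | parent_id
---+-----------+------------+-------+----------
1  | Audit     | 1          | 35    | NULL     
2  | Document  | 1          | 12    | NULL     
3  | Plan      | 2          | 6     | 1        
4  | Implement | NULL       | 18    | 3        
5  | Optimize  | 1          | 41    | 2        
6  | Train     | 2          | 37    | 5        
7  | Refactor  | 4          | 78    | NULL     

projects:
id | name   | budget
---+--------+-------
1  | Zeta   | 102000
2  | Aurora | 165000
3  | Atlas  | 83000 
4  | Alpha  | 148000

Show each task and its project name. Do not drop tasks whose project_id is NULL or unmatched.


LEFT JOIN keeps every row from tasks (the left table); where project_id has no match in projects, the project columns become NULL. Walk through each task:
  - task 1 (Audit): project_id=1 -> matches Zeta
  - task 2 (Document): project_id=1 -> matches Zeta
  - task 3 (Plan): project_id=2 -> matches Aurora
  - task 4 (Implement): project_id=NULL, no match -> kept with NULL
  - task 5 (Optimize): project_id=1 -> matches Zeta
  - task 6 (Train): project_id=2 -> matches Aurora
  - task 7 (Refactor): project_id=4 -> matches Alpha
All 7 rows appear; 1 has NULL project.

SQL:
SELECT a.name, b.name AS project
FROM tasks a
LEFT JOIN projects b ON a.project_id = b.id

Result:
name      | project
----------+--------
Audit     | Zeta   
Document  | Zeta   
Plan      | Aurora 
Implement | NULL   
Optimize  | Zeta   
Train     | Aurora 
Refactor  | Alpha  


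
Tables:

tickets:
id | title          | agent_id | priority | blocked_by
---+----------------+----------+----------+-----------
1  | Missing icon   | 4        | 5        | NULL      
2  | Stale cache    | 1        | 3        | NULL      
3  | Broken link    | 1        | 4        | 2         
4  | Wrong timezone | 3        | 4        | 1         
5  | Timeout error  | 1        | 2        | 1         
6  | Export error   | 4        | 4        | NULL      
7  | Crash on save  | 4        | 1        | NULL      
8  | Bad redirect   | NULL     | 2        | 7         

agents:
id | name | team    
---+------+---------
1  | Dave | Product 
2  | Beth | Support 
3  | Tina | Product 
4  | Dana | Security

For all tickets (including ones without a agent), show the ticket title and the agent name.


LEFT JOIN keeps every row from tickets (the left table); where agent_id has no match in agents, the agent columns become NULL. Walk through each ticket:
  - ticket 1 (Missing icon): agent_id=4 -> matches Dana
  - ticket 2 (Stale cache): agent_id=1 -> matches Dave
  - ticket 3 (Broken link): agent_id=1 -> matches Dave
  - ticket 4 (Wrong timezone): agent_id=3 -> matches Tina
  - ticket 5 (Timeout error): agent_id=1 -> matches Dave
  - ticket 6 (Export error): agent_id=4 -> matches Dana
  - ticket 7 (Crash on save): agent_id=4 -> matches Dana
  - ticket 8 (Bad redirect): agent_id=NULL, no match -> kept with NULL
All 8 rows appear; 1 has NULL agent.

SQL:
SELECT a.title, b.name AS agent
FROM tickets a
LEFT JOIN agents b ON a.agent_id = b.id

Result:
title          | agent
---------------+------
Missing icon   | Dana 
Stale cache    | Dave 
Broken link    | Dave 
Wrong timezone | Tina 
Timeout error  | Dave 
Export error   | Dana 
Crash on save  | Dana 
Bad redirect   | NULL 


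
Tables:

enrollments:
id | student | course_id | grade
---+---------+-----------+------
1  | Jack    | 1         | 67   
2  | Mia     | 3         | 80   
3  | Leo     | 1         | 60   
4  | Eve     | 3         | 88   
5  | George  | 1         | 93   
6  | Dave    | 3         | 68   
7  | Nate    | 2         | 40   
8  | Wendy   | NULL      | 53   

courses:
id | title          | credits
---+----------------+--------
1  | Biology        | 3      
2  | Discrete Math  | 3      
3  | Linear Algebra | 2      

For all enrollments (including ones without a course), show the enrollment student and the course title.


LEFT JOIN keeps every row from enrollments (the left table); where course_id has no match in courses, the course columns become NULL. Walk through each enrollment:
  - enrollment 1 (Jack): course_id=1 -> matches Biology
  - enrollment 2 (Mia): course_id=3 -> matches Linear Algebra
  - enrollment 3 (Leo): course_id=1 -> matches Biology
  - enrollment 4 (Eve): course_id=3 -> matches Linear Algebra
  - enrollment 5 (George): course_id=1 -> matches Biology
  - enrollment 6 (Dave): course_id=3 -> matches Linear Algebra
  - enrollment 7 (Nate): course_id=2 -> matches Discrete Math
  - enrollment 8 (Wendy): course_id=NULL, no match -> kept with NULL
All 8 rows appear; 1 has NULL course.

SQL:
SELECT a.student, b.title AS course
FROM enrollments a
LEFT JOIN courses b ON a.course_id = b.id

Result:
student | course        
--------+---------------
Jack    | Biology       
Mia     | Linear Algebra
Leo     | Biology       
Eve     | Linear Algebra
George  | Biology       
Dave    | Linear Algebra
Nate    | Discrete Math 
Wendy   | NULL          


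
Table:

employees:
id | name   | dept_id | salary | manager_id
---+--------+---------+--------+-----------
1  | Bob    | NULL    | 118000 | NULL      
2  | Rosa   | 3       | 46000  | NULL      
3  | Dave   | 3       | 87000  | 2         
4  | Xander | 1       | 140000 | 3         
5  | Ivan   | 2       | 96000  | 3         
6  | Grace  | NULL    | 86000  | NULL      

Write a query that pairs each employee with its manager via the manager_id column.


This is a self-join: employees is joined to a second copy of itself, matching each row's manager_id to another row's id. Use LEFT JOIN so rows with manager_id=NULL are kept.
  - employee 1 (Bob): manager_id=NULL -> NULL
  - employee 2 (Rosa): manager_id=NULL -> NULL
  - employee 3 (Dave): manager_id=2 -> Rosa
  - employee 4 (Xander): manager_id=3 -> Dave
  - employee 5 (Ivan): manager_id=3 -> Dave
  - employee 6 (Grace): manager_id=NULL -> NULL

SQL:
SELECT a.name AS item, b.name AS manager
FROM employees a
LEFT JOIN employees b ON a.manager_id = b.id

Result:
item   | manager
-------+--------
Bob    | NULL   
Rosa   | NULL   
Dave   | Rosa   
Xander | Dave   
Ivan   | Dave   
Grace  | NULL   


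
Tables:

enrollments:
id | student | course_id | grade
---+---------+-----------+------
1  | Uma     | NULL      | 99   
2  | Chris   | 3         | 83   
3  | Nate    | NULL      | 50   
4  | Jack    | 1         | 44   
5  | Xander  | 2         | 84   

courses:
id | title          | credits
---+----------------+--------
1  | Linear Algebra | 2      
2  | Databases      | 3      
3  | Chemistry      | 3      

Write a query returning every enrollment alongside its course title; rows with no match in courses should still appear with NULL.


LEFT JOIN keeps every row from enrollments (the left table); where course_id has no match in courses, the course columns become NULL. Walk through each enrollment:
  - enrollment 1 (Uma): course_id=NULL, no match -> kept with NULL
  - enrollment 2 (Chris): course_id=3 -> matches Chemistry
  - enrollment 3 (Nate): course_id=NULL, no match -> kept with NULL
  - enrollment 4 (Jack): course_id=1 -> matches Linear Algebra
  - enrollment 5 (Xander): course_id=2 -> matches Databases
All 5 rows appear; 2 have NULL course.

SQL:
SELECT a.student, b.title AS course
FROM enrollments a
LEFT JOIN courses b ON a.course_id = b.id

Result:
student | course        
--------+---------------
Uma     | NULL          
Chris   | Chemistry     
Nate    | NULL          
Jack    | Linear Algebra
Xander  | Databases     


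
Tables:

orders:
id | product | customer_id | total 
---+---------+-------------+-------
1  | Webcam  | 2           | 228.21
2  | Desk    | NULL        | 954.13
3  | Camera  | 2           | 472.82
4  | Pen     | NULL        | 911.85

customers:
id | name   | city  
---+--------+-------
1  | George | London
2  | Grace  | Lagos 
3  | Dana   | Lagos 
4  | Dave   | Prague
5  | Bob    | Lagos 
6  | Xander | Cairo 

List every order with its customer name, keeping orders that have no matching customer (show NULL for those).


LEFT JOIN keeps every row from orders (the left table); where customer_id has no match in customers, the customer columns become NULL. Walk through each order:
  - order 1 (Webcam): customer_id=2 -> matches Grace
  - order 2 (Desk): customer_id=NULL, no match -> kept with NULL
  - order 3 (Camera): customer_id=2 -> matches Grace
  - order 4 (Pen): customer_id=NULL, no match -> kept with NULL
All 4 rows appear; 2 have NULL customer.

SQL:
SELECT a.product, b.name AS customer
FROM orders a
LEFT JOIN customers b ON a.customer_id = b.id

Result:
product | customer
--------+---------
Webcam  | Grace   
Desk    | NULL    
Camera  | Grace   
Pen     | NULL    


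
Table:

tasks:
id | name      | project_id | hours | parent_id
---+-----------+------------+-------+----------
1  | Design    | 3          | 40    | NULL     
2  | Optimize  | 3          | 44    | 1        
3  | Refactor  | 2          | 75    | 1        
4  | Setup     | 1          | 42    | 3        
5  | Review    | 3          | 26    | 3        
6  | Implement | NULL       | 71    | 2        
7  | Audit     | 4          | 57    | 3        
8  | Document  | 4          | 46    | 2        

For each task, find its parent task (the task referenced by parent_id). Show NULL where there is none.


This is a self-join: tasks is joined to a second copy of itself, matching each row's parent_id to another row's id. Use LEFT JOIN so rows with parent_id=NULL are kept.
  - task 1 (Design): parent_id=NULL -> NULL
  - task 2 (Optimize): parent_id=1 -> Design
  - task 3 (Refactor): parent_id=1 -> Design
  - task 4 (Setup): parent_id=3 -> Refactor
  - task 5 (Review): parent_id=3 -> Refactor
  - task 6 (Implement): parent_id=2 -> Optimize
  - task 7 (Audit): parent_id=3 -> Refactor
  - task 8 (Document): parent_id=2 -> Optimize

SQL:
SELECT a.name AS item, b.name AS parent
FROM tasks a
LEFT JOIN tasks b ON a.parent_id = b.id

Result:
item      | parent  
----------+---------
Design    | NULL    
Optimize  | Design  
Refactor  | Design  
Setup     | Refactor
Review    | Refactor
Implement | Optimize
Audit     | Refactor
Document  | Optimize


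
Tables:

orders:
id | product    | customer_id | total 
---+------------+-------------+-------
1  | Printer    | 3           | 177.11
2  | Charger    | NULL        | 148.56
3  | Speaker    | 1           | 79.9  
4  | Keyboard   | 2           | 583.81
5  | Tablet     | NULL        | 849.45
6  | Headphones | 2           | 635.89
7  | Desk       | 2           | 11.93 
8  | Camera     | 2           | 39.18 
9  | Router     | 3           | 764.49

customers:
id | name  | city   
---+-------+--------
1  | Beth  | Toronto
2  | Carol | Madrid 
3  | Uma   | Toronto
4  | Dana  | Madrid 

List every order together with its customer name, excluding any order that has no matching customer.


INNER JOIN keeps only orders rows whose customer_id matches an id in customers. Walk through each order:
  - order 1 (Printer): customer_id=3 -> matches Uma
  - order 2 (Charger): customer_id=NULL, no match -> dropped
  - order 3 (Speaker): customer_id=1 -> matches Beth
  - order 4 (Keyboard): customer_id=2 -> matches Carol
  - order 5 (Tablet): customer_id=NULL, no match -> dropped
  - order 6 (Headphones): customer_id=2 -> matches Carol
  - order 7 (Desk): customer_id=2 -> matches Carol
  - order 8 (Camera): customer_id=2 -> matches Carol
  - order 9 (Router): customer_id=3 -> matches Uma
So 2 of 9 rows are dropped.

SQL:
SELECT a.product, b.name AS customer
FROM orders a
INNER JOIN customers b ON a.customer_id = b.id

Result:
product    | customer
-----------+---------
Printer    | Uma     
Speaker    | Beth    
Keyboard   | Carol   
Headphones | Carol   
Desk       | Carol   
Camera     | Carol   
Router     | Uma     


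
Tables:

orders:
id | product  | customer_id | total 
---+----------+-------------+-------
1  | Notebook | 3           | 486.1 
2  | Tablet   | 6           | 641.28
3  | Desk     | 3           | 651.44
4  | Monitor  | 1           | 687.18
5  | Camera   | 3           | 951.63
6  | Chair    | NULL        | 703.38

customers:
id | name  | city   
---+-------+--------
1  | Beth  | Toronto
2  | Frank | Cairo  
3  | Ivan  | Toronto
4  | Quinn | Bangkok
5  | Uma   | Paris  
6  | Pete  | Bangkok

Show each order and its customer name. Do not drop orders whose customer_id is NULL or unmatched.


LEFT JOIN keeps every row from orders (the left table); where customer_id has no match in customers, the customer columns become NULL. Walk through each order:
  - order 1 (Notebook): customer_id=3 -> matches Ivan
  - order 2 (Tablet): customer_id=6 -> matches Pete
  - order 3 (Desk): customer_id=3 -> matches Ivan
  - order 4 (Monitor): customer_id=1 -> matches Beth
  - order 5 (Camera): customer_id=3 -> matches Ivan
  - order 6 (Chair): customer_id=NULL, no match -> kept with NULL
All 6 rows appear; 1 has NULL customer.

SQL:
SELECT a.product, b.name AS customer
FROM orders a
LEFT JOIN customers b ON a.customer_id = b.id

Result:
product  | customer
---------+---------
Notebook | Ivan    
Tablet   | Pete    
Desk     | Ivan    
Monitor  | Beth    
Camera   | Ivan    
Chair    | NULL    


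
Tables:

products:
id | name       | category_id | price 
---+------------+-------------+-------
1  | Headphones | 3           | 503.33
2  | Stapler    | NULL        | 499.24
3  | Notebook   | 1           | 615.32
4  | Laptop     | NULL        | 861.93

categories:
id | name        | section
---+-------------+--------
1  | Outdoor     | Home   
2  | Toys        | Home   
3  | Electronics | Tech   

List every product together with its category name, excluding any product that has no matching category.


INNER JOIN keeps only products rows whose category_id matches an id in categories. Walk through each product:
  - product 1 (Headphones): category_id=3 -> matches Electronics
  - product 2 (Stapler): category_id=NULL, no match -> dropped
  - product 3 (Notebook): category_id=1 -> matches Outdoor
  - product 4 (Laptop): category_id=NULL, no match -> dropped
So 2 of 4 rows are dropped.

SQL:
SELECT a.name, b.name AS category
FROM products a
INNER JOIN categories b ON a.category_id = b.id

Result:
name       | category   
-----------+------------
Headphones | Electronics
Notebook   | Outdoor    


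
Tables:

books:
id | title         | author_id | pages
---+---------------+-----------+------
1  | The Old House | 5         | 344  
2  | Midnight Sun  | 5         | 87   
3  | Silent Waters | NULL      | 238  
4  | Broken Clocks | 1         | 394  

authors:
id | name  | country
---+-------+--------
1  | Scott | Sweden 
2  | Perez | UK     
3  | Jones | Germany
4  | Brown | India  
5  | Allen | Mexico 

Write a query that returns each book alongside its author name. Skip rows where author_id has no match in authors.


INNER JOIN keeps only books rows whose author_id matches an id in authors. Walk through each book:
  - book 1 (The Old House): author_id=5 -> matches Allen
  - book 2 (Midnight Sun): author_id=5 -> matches Allen
  - book 3 (Silent Waters): author_id=NULL, no match -> dropped
  - book 4 (Broken Clocks): author_id=1 -> matches Scott
So 1 of 4 rows is dropped.

SQL:
SELECT a.title, b.name AS author
FROM books a
INNER JOIN authors b ON a.author_id = b.id

Result:
title         | author
--------------+-------
The Old House | Allen 
Midnight Sun  | Allen 
Broken Clocks | Scott 


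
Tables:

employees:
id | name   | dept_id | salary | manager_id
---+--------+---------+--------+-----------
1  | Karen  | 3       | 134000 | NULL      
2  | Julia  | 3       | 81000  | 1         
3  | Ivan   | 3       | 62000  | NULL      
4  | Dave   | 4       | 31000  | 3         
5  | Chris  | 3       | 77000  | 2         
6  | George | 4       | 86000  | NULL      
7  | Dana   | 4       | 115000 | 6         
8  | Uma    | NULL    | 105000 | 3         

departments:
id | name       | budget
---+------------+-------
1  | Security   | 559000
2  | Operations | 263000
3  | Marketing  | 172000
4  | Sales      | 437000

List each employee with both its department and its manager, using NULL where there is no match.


Two LEFT JOINs from the same base table employees: one to departments via dept_id, one to employees itself via manager_id. Both are LEFT so every employee is preserved.
Match against departments:
  - employee 1 (Karen): dept_id=3 -> matches Marketing
  - employee 2 (Julia): dept_id=3 -> matches Marketing
  - employee 3 (Ivan): dept_id=3 -> matches Marketing
  - employee 4 (Dave): dept_id=4 -> matches Sales
  - employee 5 (Chris): dept_id=3 -> matches Marketing
  - employee 6 (George): dept_id=4 -> matches Sales
  - employee 7 (Dana): dept_id=4 -> matches Sales
  - employee 8 (Uma): dept_id=NULL, no match -> kept with NULL
Match against employees (self):
  - employee 1 (Karen): manager_id=NULL -> NULL
  - employee 2 (Julia): manager_id=1 -> Karen
  - employee 3 (Ivan): manager_id=NULL -> NULL
  - employee 4 (Dave): manager_id=3 -> Ivan
  - employee 5 (Chris): manager_id=2 -> Julia
  - employee 6 (George): manager_id=NULL -> NULL
  - employee 7 (Dana): manager_id=6 -> George
  - employee 8 (Uma): manager_id=3 -> Ivan

SQL:
SELECT a.name, b.name AS department, c.name AS manager
FROM employees a
LEFT JOIN departments b ON a.dept_id = b.id
LEFT JOIN employees c ON a.manager_id = c.id

Result:
name   | department | manager
-------+------------+--------
Karen  | Marketing  | NULL   
Julia  | Marketing  | Karen  
Ivan   | Marketing  | NULL   
Dave   | Sales      | Ivan   
Chris  | Marketing  | Julia  
George | Sales      | NULL   
Dana   | Sales      | George 
Uma    | NULL       | Ivan   


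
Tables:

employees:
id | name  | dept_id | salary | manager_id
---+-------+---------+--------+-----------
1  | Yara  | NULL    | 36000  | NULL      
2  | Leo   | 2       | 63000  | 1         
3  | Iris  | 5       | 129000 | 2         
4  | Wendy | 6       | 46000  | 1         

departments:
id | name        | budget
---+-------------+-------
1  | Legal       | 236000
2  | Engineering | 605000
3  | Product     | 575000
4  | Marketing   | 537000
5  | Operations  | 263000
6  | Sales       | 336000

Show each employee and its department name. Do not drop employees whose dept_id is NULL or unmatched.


LEFT JOIN keeps every row from employees (the left table); where dept_id has no match in departments, the department columns become NULL. Walk through each employee:
  - employee 1 (Yara): dept_id=NULL, no match -> kept with NULL
  - employee 2 (Leo): dept_id=2 -> matches Engineering
  - employee 3 (Iris): dept_id=5 -> matches Operations
  - employee 4 (Wendy): dept_id=6 -> matches Sales
All 4 rows appear; 1 has NULL department.

SQL:
SELECT a.name, b.name AS department
FROM employees a
LEFT JOIN departments b ON a.dept_id = b.id

Result:
name  | department 
------+------------
Yara  | NULL       
Leo   | Engineering
Iris  | Operations 
Wendy | Sales      
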